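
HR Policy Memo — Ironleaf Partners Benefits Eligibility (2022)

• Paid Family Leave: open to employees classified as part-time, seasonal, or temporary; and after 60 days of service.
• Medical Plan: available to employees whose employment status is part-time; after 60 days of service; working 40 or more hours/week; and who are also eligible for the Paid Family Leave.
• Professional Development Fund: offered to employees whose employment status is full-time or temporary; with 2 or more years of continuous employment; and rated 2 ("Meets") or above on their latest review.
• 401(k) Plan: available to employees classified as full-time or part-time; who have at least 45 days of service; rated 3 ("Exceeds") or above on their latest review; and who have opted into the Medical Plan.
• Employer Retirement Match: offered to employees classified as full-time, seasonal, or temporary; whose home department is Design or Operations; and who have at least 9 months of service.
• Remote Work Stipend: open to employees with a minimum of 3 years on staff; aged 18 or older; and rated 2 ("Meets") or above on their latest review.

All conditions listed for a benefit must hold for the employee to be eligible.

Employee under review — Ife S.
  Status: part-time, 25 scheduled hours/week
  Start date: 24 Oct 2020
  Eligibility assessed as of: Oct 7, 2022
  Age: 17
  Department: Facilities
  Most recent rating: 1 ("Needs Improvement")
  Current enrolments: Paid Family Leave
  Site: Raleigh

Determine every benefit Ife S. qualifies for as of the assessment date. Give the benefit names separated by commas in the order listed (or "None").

Paid Family Leave

Service from 24 Oct 2020 to Oct 7, 2022: 713 days.
Paid Family Leave — status part-time ✓; service 713 days ≥ 60 days ✓ → eligible.
Medical Plan — status part-time ✓; service 713 days ≥ 60 days ✓; 25 hrs/wk < 40 ✗ → not eligible.
Professional Development Fund — status part-time ✗ (requires full-time or temporary) → not eligible.
401(k) Plan — status part-time ✓; service 713 days ≥ 45 days ✓; rating 1 < 3 ✗ → not eligible.
Employer Retirement Match — status part-time ✗ (requires full-time, seasonal, or temporary) → not eligible.
Remote Work Stipend — service 713 days < 3 years (≈1095 days) ✗ → not eligible.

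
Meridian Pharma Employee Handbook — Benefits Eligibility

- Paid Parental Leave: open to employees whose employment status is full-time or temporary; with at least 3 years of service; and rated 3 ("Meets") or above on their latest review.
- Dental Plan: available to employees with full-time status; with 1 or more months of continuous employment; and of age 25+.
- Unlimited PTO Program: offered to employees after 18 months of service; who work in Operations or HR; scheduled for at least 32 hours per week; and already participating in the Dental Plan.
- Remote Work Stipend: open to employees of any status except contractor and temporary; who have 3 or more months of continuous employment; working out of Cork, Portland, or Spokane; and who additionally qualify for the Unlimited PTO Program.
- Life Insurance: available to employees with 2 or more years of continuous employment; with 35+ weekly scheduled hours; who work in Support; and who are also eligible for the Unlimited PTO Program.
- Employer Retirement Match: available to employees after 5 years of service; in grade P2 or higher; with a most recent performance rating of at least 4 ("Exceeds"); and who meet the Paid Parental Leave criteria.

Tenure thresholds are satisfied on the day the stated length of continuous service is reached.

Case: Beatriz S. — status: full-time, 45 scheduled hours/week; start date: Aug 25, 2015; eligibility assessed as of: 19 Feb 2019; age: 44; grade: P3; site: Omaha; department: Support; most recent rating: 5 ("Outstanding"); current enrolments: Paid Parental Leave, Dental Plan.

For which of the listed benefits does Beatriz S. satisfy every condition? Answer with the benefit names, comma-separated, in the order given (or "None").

Service from Aug 25, 2015 to 19 Feb 2019: 1274 days.
Paid Parental Leave — status full-time ✓; service 1274 days ≥ 3 years (≈1095 days) ✓; rating 5 ≥ 3 ✓ → eligible.
Dental Plan — status full-time ✓; service 1274 days ≥ 1 month (≈30 days) ✓; age 44 ≥ 25 ✓ → eligible.
Unlimited PTO Program — service 1274 days ≥ 18 months (≈540 days) ✓; dept Support ✗ → not eligible.
Remote Work Stipend — status full-time ✓ (not excluded); service 1274 days ≥ 3 months (≈90 days) ✓; site Omaha ✗ (not Cork, Portland, or Spokane) → not eligible.
Life Insurance — service 1274 days ≥ 2 years (≈730 days) ✓; 45 hrs/wk ≥ 35 ✓; dept Support ✓; not eligible for Unlimited PTO Program ✗ → not eligible.
Employer Retirement Match — service 1274 days < 5 years (≈1825 days) ✗ → not eligible.

Paid Parental Leave, Dental Plan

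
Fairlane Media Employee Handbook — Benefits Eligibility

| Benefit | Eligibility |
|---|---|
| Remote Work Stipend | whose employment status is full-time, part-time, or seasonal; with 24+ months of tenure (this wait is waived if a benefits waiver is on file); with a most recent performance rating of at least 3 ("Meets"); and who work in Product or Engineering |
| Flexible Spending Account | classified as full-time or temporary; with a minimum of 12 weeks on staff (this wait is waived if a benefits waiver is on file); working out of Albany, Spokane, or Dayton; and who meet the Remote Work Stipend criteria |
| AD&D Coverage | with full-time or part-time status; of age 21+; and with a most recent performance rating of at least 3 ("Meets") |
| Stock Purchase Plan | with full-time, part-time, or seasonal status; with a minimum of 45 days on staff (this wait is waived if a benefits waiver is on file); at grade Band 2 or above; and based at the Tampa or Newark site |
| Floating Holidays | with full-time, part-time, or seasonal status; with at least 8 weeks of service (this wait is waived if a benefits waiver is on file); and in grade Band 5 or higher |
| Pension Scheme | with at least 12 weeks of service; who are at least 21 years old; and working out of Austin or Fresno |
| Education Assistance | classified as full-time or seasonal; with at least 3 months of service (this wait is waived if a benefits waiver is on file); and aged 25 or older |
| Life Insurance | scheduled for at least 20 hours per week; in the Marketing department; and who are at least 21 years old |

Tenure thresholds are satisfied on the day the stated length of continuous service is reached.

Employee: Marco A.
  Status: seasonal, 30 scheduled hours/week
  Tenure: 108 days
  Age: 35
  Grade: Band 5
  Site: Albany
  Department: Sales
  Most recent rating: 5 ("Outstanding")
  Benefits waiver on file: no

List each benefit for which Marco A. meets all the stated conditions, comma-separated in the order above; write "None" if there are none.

Remote Work Stipend — status seasonal ✓; no waiver, service 108 days < 24 months (≈720 days) ✗ → not eligible.
Flexible Spending Account — status seasonal ✗ (requires full-time or temporary) → not eligible.
AD&D Coverage — status seasonal ✗ (requires full-time or part-time) → not eligible.
Stock Purchase Plan — status seasonal ✓; no waiver, service 108 days ≥ 45 days ✓; grade Band 5 ≥ Band 2 ✓; site Albany ✗ (not Tampa or Newark) → not eligible.
Floating Holidays — status seasonal ✓; no waiver, service 108 days ≥ 8 weeks (≈56 days) ✓; grade Band 5 ≥ Band 5 ✓ → eligible.
Pension Scheme — service 108 days ≥ 12 weeks (≈84 days) ✓; age 35 ≥ 21 ✓; site Albany ✗ (not Austin or Fresno) → not eligible.
Education Assistance — status seasonal ✓; no waiver, service 108 days ≥ 3 months (≈90 days) ✓; age 35 ≥ 25 ✓ → eligible.
Life Insurance — 30 hrs/wk ≥ 20 ✓; dept Sales ✗ → not eligible.

Floating Holidays, Education Assistance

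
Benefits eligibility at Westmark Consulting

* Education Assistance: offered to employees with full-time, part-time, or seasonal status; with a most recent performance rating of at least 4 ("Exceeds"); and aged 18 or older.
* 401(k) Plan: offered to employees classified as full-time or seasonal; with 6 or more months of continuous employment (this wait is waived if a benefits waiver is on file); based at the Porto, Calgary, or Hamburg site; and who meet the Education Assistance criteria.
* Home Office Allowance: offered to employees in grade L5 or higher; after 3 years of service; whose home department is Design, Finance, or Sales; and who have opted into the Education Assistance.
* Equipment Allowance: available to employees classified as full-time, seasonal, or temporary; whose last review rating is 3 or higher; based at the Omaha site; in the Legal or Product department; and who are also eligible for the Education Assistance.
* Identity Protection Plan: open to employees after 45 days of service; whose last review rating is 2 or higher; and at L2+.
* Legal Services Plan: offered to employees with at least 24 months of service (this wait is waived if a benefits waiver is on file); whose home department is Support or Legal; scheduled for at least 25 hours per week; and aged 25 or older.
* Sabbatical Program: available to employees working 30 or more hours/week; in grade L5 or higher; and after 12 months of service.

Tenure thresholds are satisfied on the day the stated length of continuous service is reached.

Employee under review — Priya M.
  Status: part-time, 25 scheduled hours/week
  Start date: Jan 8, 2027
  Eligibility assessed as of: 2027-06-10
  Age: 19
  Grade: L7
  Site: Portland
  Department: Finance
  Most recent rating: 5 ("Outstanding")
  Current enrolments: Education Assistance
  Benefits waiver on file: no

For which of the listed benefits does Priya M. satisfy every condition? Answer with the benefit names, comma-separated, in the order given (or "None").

Education Assistance, Identity Protection Plan

Service from Jan 8, 2027 to 2027-06-10: 153 days.
Education Assistance — status part-time ✓; rating 5 ≥ 4 ✓; age 19 ≥ 18 ✓ → eligible.
401(k) Plan — status part-time ✗ (requires full-time or seasonal) → not eligible.
Home Office Allowance — grade L7 ≥ L5 ✓; service 153 days < 3 years (≈1095 days) ✗ → not eligible.
Equipment Allowance — status part-time ✗ (requires full-time, seasonal, or temporary) → not eligible.
Identity Protection Plan — service 153 days ≥ 45 days ✓; rating 5 ≥ 2 ✓; grade L7 ≥ L2 ✓ → eligible.
Legal Services Plan — no waiver, service 153 days < 24 months (≈720 days) ✗ → not eligible.
Sabbatical Program — 25 hrs/wk < 30 ✗ → not eligible.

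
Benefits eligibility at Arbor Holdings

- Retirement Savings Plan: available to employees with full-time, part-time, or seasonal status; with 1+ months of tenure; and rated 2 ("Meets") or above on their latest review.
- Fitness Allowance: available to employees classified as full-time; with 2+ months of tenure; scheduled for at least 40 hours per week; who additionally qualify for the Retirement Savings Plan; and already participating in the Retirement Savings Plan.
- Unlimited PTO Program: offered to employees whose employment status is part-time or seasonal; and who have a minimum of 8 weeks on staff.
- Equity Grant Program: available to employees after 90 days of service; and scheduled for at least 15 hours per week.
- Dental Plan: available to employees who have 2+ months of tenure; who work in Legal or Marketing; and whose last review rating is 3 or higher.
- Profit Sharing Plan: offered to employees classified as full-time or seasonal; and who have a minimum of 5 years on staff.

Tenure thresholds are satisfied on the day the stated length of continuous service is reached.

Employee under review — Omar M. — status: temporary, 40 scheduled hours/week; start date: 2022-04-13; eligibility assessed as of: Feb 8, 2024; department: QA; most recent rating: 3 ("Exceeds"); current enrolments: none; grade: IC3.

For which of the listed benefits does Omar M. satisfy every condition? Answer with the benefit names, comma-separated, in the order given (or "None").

Equity Grant Program

Service from 2022-04-13 to Feb 8, 2024: 666 days.
Retirement Savings Plan — status temporary ✗ (requires full-time, part-time, or seasonal) → not eligible.
Fitness Allowance — status temporary ✗ (requires full-time) → not eligible.
Unlimited PTO Program — status temporary ✗ (requires part-time or seasonal) → not eligible.
Equity Grant Program — service 666 days ≥ 90 days ✓; 40 hrs/wk ≥ 15 ✓ → eligible.
Dental Plan — service 666 days ≥ 2 months (≈60 days) ✓; dept QA ✗ → not eligible.
Profit Sharing Plan — status temporary ✗ (requires full-time or seasonal) → not eligible.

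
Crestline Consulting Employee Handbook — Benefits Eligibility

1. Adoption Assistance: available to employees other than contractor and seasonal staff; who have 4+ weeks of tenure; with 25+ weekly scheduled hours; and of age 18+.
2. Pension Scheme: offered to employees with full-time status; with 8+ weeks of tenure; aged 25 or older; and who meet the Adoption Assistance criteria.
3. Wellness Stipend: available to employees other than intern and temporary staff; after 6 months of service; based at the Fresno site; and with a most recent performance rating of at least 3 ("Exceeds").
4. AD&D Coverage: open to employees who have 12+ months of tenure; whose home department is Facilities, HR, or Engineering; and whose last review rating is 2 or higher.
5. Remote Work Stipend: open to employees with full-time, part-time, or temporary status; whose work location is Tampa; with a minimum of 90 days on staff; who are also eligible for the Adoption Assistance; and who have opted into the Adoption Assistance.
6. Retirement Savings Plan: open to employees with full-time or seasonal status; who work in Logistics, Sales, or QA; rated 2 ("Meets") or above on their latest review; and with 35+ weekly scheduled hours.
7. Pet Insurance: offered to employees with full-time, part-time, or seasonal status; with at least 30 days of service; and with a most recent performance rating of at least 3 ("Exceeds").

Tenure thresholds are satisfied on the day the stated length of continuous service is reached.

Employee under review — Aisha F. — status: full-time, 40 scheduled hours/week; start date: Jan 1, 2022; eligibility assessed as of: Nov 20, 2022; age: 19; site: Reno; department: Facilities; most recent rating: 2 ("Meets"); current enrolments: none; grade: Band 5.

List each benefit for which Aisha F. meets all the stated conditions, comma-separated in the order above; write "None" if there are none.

Service from Jan 1, 2022 to Nov 20, 2022: 323 days.
Adoption Assistance — status full-time ✓ (not excluded); service 323 days ≥ 4 weeks (≈28 days) ✓; 40 hrs/wk ≥ 25 ✓; age 19 ≥ 18 ✓ → eligible.
Pension Scheme — status full-time ✓; service 323 days ≥ 8 weeks (≈56 days) ✓; age 19 < 25 ✗ → not eligible.
Wellness Stipend — status full-time ✓ (not excluded); service 323 days ≥ 6 months (≈180 days) ✓; site Reno ✗ (not Fresno) → not eligible.
AD&D Coverage — service 323 days < 12 months (≈360 days) ✗ → not eligible.
Remote Work Stipend — status full-time ✓; site Reno ✗ (not Tampa) → not eligible.
Retirement Savings Plan — status full-time ✓; dept Facilities ✗ → not eligible.
Pet Insurance — status full-time ✓; service 323 days ≥ 30 days ✓; rating 2 < 3 ✗ → not eligible.

Adoption Assistance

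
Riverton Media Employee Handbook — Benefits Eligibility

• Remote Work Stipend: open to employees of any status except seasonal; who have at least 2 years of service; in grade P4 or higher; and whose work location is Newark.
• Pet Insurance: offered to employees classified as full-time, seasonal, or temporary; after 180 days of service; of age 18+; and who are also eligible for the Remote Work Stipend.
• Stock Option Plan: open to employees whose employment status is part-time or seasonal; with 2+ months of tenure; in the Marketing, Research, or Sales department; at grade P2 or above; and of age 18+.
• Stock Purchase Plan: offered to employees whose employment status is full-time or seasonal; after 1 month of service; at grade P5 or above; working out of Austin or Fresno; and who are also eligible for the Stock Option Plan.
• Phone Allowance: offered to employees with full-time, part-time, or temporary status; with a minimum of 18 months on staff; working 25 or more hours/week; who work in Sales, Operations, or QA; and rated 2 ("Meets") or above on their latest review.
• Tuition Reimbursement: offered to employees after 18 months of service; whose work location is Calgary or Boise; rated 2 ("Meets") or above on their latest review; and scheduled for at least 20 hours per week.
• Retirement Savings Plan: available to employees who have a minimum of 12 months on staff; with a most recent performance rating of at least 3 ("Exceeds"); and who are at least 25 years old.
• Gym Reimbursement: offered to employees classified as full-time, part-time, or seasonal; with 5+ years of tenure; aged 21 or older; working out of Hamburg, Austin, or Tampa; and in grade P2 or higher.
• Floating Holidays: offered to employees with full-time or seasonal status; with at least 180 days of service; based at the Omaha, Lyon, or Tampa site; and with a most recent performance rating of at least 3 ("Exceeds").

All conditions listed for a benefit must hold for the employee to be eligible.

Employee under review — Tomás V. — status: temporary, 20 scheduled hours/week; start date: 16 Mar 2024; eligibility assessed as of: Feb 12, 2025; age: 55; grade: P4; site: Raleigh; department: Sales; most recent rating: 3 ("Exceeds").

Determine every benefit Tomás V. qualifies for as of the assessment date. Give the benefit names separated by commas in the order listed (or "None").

Service from 16 Mar 2024 to Feb 12, 2025: 333 days.
Remote Work Stipend — status temporary ✓ (not excluded); service 333 days < 2 years (≈730 days) ✗ → not eligible.
Pet Insurance — status temporary ✓; service 333 days ≥ 180 days ✓; age 55 ≥ 18 ✓; not eligible for Remote Work Stipend ✗ → not eligible.
Stock Option Plan — status temporary ✗ (requires part-time or seasonal) → not eligible.
Stock Purchase Plan — status temporary ✗ (requires full-time or seasonal) → not eligible.
Phone Allowance — status temporary ✓; service 333 days < 18 months (≈540 days) ✗ → not eligible.
Tuition Reimbursement — service 333 days < 18 months (≈540 days) ✗ → not eligible.
Retirement Savings Plan — service 333 days < 12 months (≈360 days) ✗ → not eligible.
Gym Reimbursement — status temporary ✗ (requires full-time, part-time, or seasonal) → not eligible.
Floating Holidays — status temporary ✗ (requires full-time or seasonal) → not eligible.

None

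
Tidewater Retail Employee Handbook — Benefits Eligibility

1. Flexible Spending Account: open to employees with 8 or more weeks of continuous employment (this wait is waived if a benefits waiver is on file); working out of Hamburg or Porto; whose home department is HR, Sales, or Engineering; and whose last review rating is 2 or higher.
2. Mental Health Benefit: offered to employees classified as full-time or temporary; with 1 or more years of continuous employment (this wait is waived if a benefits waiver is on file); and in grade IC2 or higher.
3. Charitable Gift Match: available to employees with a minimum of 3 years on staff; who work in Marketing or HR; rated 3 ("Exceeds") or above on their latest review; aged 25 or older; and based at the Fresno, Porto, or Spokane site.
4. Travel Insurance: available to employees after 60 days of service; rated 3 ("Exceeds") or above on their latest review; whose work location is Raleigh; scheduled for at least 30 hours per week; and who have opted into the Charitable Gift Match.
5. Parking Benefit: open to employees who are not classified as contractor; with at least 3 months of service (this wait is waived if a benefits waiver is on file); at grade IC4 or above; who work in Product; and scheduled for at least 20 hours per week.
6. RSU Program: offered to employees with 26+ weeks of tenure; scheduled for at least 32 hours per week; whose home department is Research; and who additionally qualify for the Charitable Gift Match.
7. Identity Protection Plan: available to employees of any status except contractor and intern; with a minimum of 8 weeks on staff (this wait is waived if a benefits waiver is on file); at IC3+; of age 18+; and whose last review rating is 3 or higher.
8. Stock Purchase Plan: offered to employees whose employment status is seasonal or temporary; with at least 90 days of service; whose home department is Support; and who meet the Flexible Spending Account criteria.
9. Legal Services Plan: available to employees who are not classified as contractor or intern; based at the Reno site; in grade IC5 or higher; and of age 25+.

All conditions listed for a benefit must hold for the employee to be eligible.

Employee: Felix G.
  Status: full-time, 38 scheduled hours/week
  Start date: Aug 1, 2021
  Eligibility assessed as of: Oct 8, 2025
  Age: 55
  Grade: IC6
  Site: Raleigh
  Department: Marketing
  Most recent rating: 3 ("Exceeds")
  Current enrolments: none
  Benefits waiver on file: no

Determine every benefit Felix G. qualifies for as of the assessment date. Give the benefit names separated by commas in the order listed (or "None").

Mental Health Benefit, Identity Protection Plan

Service from Aug 1, 2021 to Oct 8, 2025: 1529 days.
Flexible Spending Account — no waiver, service 1529 days ≥ 8 weeks (≈56 days) ✓; site Raleigh ✗ (not Hamburg or Porto) → not eligible.
Mental Health Benefit — status full-time ✓; no waiver, service 1529 days ≥ 1 year (≈365 days) ✓; grade IC6 ≥ IC2 ✓ → eligible.
Charitable Gift Match — service 1529 days ≥ 3 years (≈1095 days) ✓; dept Marketing ✓; rating 3 ≥ 3 ✓; age 55 ≥ 25 ✓; site Raleigh ✗ (not Fresno, Porto, or Spokane) → not eligible.
Travel Insurance — service 1529 days ≥ 60 days ✓; rating 3 ≥ 3 ✓; site Raleigh ✓; 38 hrs/wk ≥ 30 ✓; not enrolled in Charitable Gift Match ✗ → not eligible.
Parking Benefit — status full-time ✓ (not excluded); no waiver, service 1529 days ≥ 3 months (≈90 days) ✓; grade IC6 ≥ IC4 ✓; dept Marketing ✗ → not eligible.
RSU Program — service 1529 days ≥ 26 weeks (≈182 days) ✓; 38 hrs/wk ≥ 32 ✓; dept Marketing ✗ → not eligible.
Identity Protection Plan — status full-time ✓ (not excluded); no waiver, service 1529 days ≥ 8 weeks (≈56 days) ✓; grade IC6 ≥ IC3 ✓; age 55 ≥ 18 ✓; rating 3 ≥ 3 ✓ → eligible.
Stock Purchase Plan — status full-time ✗ (requires seasonal or temporary) → not eligible.
Legal Services Plan — status full-time ✓ (not excluded); site Raleigh ✗ (not Reno) → not eligible.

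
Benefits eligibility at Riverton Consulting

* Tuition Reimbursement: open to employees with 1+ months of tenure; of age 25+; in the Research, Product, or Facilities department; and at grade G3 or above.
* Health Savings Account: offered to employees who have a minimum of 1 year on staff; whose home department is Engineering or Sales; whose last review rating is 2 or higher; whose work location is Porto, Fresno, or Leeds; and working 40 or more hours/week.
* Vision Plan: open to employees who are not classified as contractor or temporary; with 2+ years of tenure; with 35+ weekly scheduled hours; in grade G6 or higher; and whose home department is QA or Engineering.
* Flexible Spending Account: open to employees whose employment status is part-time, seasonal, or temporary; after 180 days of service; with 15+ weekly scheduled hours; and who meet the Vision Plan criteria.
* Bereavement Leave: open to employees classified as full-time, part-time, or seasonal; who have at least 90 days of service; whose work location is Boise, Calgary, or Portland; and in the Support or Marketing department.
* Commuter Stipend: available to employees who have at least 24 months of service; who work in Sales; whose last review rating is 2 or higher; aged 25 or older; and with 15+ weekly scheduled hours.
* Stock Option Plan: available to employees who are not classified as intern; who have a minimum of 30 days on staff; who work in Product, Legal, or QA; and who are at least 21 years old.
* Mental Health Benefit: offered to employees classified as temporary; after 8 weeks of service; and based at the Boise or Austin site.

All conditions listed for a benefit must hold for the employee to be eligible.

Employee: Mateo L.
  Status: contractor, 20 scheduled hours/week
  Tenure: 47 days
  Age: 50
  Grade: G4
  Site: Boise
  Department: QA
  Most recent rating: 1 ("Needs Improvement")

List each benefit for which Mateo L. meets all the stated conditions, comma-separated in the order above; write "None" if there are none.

Tuition Reimbursement — service 47 days ≥ 1 month (≈30 days) ✓; age 50 ≥ 25 ✓; dept QA ✗ → not eligible.
Health Savings Account — service 47 days < 1 year (≈365 days) ✗ → not eligible.
Vision Plan — status contractor ✗ (excluded) → not eligible.
Flexible Spending Account — status contractor ✗ (requires part-time, seasonal, or temporary) → not eligible.
Bereavement Leave — status contractor ✗ (requires full-time, part-time, or seasonal) → not eligible.
Commuter Stipend — service 47 days < 24 months (≈720 days) ✗ → not eligible.
Stock Option Plan — status contractor ✓ (not excluded); service 47 days ≥ 30 days ✓; dept QA ✓; age 50 ≥ 21 ✓ → eligible.
Mental Health Benefit — status contractor ✗ (requires temporary) → not eligible.

Stock Option Plan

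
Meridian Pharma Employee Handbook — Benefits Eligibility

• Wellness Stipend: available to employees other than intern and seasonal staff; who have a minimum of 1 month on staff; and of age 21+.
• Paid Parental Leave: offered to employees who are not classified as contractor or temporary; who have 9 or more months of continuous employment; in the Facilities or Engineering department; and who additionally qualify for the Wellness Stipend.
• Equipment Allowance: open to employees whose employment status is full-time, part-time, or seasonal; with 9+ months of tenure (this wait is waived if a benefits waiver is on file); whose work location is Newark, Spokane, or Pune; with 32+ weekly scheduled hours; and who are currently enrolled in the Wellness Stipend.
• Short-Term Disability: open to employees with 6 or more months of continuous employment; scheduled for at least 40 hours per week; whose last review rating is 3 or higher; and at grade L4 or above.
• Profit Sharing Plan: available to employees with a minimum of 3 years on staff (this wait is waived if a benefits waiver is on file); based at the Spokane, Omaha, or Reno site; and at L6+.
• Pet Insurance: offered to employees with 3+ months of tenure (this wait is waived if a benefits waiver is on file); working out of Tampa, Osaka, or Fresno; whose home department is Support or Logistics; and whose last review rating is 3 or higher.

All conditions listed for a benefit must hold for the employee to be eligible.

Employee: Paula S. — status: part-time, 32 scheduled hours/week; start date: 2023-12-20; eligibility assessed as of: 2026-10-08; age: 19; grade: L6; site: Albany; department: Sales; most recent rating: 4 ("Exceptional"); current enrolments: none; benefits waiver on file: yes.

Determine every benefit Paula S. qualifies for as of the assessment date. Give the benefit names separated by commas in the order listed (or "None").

None

Service from 2023-12-20 to 2026-10-08: 1023 days.
Wellness Stipend — status part-time ✓ (not excluded); service 1023 days ≥ 1 month (≈30 days) ✓; age 19 < 21 ✗ → not eligible.
Paid Parental Leave — status part-time ✓ (not excluded); service 1023 days ≥ 9 months (≈270 days) ✓; dept Sales ✗ → not eligible.
Equipment Allowance — status part-time ✓; benefits waiver on file ✓; site Albany ✗ (not Newark, Spokane, or Pune) → not eligible.
Short-Term Disability — service 1023 days ≥ 6 months (≈180 days) ✓; 32 hrs/wk < 40 ✗ → not eligible.
Profit Sharing Plan — benefits waiver on file ✓; site Albany ✗ (not Spokane, Omaha, or Reno) → not eligible.
Pet Insurance — benefits waiver on file ✓; site Albany ✗ (not Tampa, Osaka, or Fresno) → not eligible.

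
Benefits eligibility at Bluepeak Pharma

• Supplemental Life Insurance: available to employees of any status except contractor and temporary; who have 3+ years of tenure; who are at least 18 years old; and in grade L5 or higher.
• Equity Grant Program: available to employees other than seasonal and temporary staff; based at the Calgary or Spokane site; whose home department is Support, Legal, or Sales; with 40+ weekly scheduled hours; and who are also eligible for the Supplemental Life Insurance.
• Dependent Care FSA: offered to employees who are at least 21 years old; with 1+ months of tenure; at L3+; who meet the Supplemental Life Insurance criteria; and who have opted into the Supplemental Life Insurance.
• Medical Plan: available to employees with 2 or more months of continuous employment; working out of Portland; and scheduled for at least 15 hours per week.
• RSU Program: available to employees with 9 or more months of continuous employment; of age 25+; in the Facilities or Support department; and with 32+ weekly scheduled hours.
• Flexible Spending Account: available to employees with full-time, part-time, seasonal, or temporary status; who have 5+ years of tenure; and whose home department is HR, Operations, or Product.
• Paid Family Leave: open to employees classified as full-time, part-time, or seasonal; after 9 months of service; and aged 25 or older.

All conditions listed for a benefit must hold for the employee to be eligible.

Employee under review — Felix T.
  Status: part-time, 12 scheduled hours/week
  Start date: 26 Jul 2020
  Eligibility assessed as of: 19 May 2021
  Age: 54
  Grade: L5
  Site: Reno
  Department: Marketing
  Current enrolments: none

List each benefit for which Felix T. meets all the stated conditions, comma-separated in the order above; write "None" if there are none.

Service from 26 Jul 2020 to 19 May 2021: 297 days.
Supplemental Life Insurance — status part-time ✓ (not excluded); service 297 days < 3 years (≈1095 days) ✗ → not eligible.
Equity Grant Program — status part-time ✓ (not excluded); site Reno ✗ (not Calgary or Spokane) → not eligible.
Dependent Care FSA — age 54 ≥ 21 ✓; service 297 days ≥ 1 month (≈30 days) ✓; grade L5 ≥ L3 ✓; not eligible for Supplemental Life Insurance ✗ → not eligible.
Medical Plan — service 297 days ≥ 2 months (≈60 days) ✓; site Reno ✗ (not Portland) → not eligible.
RSU Program — service 297 days ≥ 9 months (≈270 days) ✓; age 54 ≥ 25 ✓; dept Marketing ✗ → not eligible.
Flexible Spending Account — status part-time ✓; service 297 days < 5 years (≈1825 days) ✗ → not eligible.
Paid Family Leave — status part-time ✓; service 297 days ≥ 9 months (≈270 days) ✓; age 54 ≥ 25 ✓ → eligible.

Paid Family Leave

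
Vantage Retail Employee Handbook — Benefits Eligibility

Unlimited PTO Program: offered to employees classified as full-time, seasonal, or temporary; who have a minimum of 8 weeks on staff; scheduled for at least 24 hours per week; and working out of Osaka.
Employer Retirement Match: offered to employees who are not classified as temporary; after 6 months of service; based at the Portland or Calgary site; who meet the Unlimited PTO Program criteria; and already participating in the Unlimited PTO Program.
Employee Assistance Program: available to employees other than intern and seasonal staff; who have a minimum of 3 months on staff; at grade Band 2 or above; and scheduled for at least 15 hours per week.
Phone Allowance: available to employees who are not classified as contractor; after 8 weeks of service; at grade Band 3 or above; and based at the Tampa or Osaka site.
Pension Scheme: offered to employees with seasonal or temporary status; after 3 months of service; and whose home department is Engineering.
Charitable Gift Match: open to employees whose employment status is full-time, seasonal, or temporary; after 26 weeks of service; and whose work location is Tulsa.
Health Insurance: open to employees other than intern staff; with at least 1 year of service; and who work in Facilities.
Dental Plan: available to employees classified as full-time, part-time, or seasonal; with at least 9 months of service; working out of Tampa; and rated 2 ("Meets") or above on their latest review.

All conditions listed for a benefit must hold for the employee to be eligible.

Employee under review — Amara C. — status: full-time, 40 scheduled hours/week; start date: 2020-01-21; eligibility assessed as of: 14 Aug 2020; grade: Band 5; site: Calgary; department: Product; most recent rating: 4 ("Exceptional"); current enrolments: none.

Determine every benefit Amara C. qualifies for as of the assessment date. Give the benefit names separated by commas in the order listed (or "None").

Employee Assistance Program

Service from 2020-01-21 to 14 Aug 2020: 206 days.
Unlimited PTO Program — status full-time ✓; service 206 days ≥ 8 weeks (≈56 days) ✓; 40 hrs/wk ≥ 24 ✓; site Calgary ✗ (not Osaka) → not eligible.
Employer Retirement Match — status full-time ✓ (not excluded); service 206 days ≥ 6 months (≈180 days) ✓; site Calgary ✓; not eligible for Unlimited PTO Program ✗ → not eligible.
Employee Assistance Program — status full-time ✓ (not excluded); service 206 days ≥ 3 months (≈90 days) ✓; grade Band 5 ≥ Band 2 ✓; 40 hrs/wk ≥ 15 ✓ → eligible.
Phone Allowance — status full-time ✓ (not excluded); service 206 days ≥ 8 weeks (≈56 days) ✓; grade Band 5 ≥ Band 3 ✓; site Calgary ✗ (not Tampa or Osaka) → not eligible.
Pension Scheme — status full-time ✗ (requires seasonal or temporary) → not eligible.
Charitable Gift Match — status full-time ✓; service 206 days ≥ 26 weeks (≈182 days) ✓; site Calgary ✗ (not Tulsa) → not eligible.
Health Insurance — status full-time ✓ (not excluded); service 206 days < 1 year (≈365 days) ✗ → not eligible.
Dental Plan — status full-time ✓; service 206 days < 9 months (≈270 days) ✗ → not eligible.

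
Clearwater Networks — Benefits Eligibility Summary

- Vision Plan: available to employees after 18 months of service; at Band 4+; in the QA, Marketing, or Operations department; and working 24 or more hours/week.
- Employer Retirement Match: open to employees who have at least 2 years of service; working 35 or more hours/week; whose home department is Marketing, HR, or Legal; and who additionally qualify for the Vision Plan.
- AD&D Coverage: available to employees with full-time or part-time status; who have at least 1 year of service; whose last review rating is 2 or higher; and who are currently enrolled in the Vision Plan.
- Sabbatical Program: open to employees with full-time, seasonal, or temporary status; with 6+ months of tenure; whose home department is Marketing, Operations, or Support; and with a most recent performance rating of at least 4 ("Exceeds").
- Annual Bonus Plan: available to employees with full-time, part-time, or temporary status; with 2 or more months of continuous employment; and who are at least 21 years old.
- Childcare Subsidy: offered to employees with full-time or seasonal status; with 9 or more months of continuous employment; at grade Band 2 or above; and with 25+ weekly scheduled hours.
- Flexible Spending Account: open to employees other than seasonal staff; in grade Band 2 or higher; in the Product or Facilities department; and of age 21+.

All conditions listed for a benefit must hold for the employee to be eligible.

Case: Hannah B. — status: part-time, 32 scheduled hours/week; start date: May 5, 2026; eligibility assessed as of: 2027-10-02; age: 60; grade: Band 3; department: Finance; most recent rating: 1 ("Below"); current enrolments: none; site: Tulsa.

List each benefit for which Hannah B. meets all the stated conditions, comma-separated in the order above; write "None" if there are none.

Annual Bonus Plan

Service from May 5, 2026 to 2027-10-02: 515 days.
Vision Plan — service 515 days < 18 months (≈540 days) ✗ → not eligible.
Employer Retirement Match — service 515 days < 2 years (≈730 days) ✗ → not eligible.
AD&D Coverage — status part-time ✓; service 515 days ≥ 1 year (≈365 days) ✓; rating 1 < 2 ✗ → not eligible.
Sabbatical Program — status part-time ✗ (requires full-time, seasonal, or temporary) → not eligible.
Annual Bonus Plan — status part-time ✓; service 515 days ≥ 2 months (≈60 days) ✓; age 60 ≥ 21 ✓ → eligible.
Childcare Subsidy — status part-time ✗ (requires full-time or seasonal) → not eligible.
Flexible Spending Account — status part-time ✓ (not excluded); grade Band 3 ≥ Band 2 ✓; dept Finance ✗ → not eligible.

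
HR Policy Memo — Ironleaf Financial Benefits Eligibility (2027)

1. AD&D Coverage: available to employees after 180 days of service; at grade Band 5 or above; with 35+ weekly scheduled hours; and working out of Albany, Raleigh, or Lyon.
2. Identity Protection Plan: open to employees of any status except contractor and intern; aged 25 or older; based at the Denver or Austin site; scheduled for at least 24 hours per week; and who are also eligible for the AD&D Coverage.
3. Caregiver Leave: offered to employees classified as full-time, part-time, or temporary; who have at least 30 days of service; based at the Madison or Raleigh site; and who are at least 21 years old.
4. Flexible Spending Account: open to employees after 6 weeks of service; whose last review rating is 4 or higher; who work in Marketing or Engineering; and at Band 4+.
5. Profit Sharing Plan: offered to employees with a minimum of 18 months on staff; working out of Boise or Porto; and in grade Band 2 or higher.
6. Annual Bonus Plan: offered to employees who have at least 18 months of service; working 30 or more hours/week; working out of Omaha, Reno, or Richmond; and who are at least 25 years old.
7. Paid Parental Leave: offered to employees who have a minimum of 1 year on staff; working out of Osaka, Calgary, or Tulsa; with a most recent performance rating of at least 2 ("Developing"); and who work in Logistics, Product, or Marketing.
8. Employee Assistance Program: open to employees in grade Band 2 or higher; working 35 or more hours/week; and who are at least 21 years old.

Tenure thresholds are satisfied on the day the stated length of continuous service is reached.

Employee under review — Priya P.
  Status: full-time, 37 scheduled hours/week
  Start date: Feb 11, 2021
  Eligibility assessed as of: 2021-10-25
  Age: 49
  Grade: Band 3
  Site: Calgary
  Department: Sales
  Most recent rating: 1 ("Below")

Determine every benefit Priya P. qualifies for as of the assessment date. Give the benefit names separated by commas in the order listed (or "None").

Employee Assistance Program

Service from Feb 11, 2021 to 2021-10-25: 256 days.
AD&D Coverage — service 256 days ≥ 180 days ✓; grade Band 3 < Band 5 ✗ → not eligible.
Identity Protection Plan — status full-time ✓ (not excluded); age 49 ≥ 25 ✓; site Calgary ✗ (not Denver or Austin) → not eligible.
Caregiver Leave — status full-time ✓; service 256 days ≥ 30 days ✓; site Calgary ✗ (not Madison or Raleigh) → not eligible.
Flexible Spending Account — service 256 days ≥ 6 weeks (≈42 days) ✓; rating 1 < 4 ✗ → not eligible.
Profit Sharing Plan — service 256 days < 18 months (≈540 days) ✗ → not eligible.
Annual Bonus Plan — service 256 days < 18 months (≈540 days) ✗ → not eligible.
Paid Parental Leave — service 256 days < 1 year (≈365 days) ✗ → not eligible.
Employee Assistance Program — grade Band 3 ≥ Band 2 ✓; 37 hrs/wk ≥ 35 ✓; age 49 ≥ 21 ✓ → eligible.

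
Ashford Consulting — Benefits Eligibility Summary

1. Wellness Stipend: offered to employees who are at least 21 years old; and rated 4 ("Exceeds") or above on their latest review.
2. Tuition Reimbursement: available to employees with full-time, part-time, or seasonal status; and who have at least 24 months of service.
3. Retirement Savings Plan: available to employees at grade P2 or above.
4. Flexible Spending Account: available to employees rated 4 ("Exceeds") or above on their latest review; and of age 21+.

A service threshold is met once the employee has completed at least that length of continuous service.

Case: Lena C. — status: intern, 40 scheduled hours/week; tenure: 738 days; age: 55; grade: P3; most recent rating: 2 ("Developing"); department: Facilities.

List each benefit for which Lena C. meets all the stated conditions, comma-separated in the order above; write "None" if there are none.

Wellness Stipend — age 55 ≥ 21 ✓; rating 2 < 4 ✗ → not eligible.
Tuition Reimbursement — status intern ✗ (requires full-time, part-time, or seasonal) → not eligible.
Retirement Savings Plan — grade P3 ≥ P2 ✓ → eligible.
Flexible Spending Account — rating 2 < 4 ✗ → not eligible.

Retirement Savings Plan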